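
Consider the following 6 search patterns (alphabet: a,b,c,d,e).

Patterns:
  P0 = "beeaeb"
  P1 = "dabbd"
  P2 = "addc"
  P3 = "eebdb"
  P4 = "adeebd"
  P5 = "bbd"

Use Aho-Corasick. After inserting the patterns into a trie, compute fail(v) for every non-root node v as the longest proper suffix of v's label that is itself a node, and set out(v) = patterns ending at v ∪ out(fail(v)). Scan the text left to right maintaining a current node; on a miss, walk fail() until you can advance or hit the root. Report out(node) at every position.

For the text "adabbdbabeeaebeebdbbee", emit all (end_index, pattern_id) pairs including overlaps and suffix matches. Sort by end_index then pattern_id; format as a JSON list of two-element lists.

Construct AC machine:
Trie nodes:
  n0 'ε': a→12 b→1 d→7 e→16
  n1 'b': b→25 e→2
  n2 'be': e→3
  n3 'bee': a→4
  n4 'beea': e→5
  n5 'beeae': b→6
  n6 'beeaeb': ·  [P0 ends]
  n7 'd': a→8
  n8 'da': b→9
  n9 'dab': b→10
  n10 'dabb': d→11
  n11 'dabbd': ·  [P1 ends]
  n12 'a': d→13
  n13 'ad': d→14 e→21
  n14 'add': c→15
  n15 'addc': ·  [P2 ends]
  n16 'e': e→17
  n17 'ee': b→18
  n18 'eeb': d→19
  n19 'eebd': b→20
  n20 'eebdb': ·  [P3 ends]
  n21 'ade': e→22
  n22 'adee': b→23
  n23 'adeeb': d→24
  n24 'adeebd': ·  [P4 ends]
  n25 'bb': d→26
  n26 'bbd': ·  [P5 ends]

BFS fail/out derivation:
  n1('b'): parent n0 fail=0; on 'b' 0 → fail=0;  out ∅∪∅=∅
  n7('d'): parent n0 fail=0; on 'd' 0 → fail=0;  out ∅∪∅=∅
  n12('a'): parent n0 fail=0; on 'a' 0 → fail=0;  out ∅∪∅=∅
  n16('e'): parent n0 fail=0; on 'e' 0 → fail=0;  out ∅∪∅=∅
  n2('be'): parent n1 fail=0; on 'e' 0 → fail=16;  out ∅∪∅=∅
  n8('da'): parent n7 fail=0; on 'a' 0 → fail=12;  out ∅∪∅=∅
  n13('ad'): parent n12 fail=0; on 'd' 0 → fail=7;  out ∅∪∅=∅
  n17('ee'): parent n16 fail=0; on 'e' 0 → fail=16;  out ∅∪∅=∅
  n25('bb'): parent n1 fail=0; on 'b' 0 → fail=1;  out ∅∪∅=∅
  n3('bee'): parent n2 fail=16; on 'e' 16 → fail=17;  out ∅∪∅=∅
  n9('dab'): parent n8 fail=12; on 'b' 12→0 → fail=1;  out ∅∪∅=∅
  n14('add'): parent n13 fail=7; on 'd' 7→0 → fail=7;  out ∅∪∅=∅
  n18('eeb'): parent n17 fail=16; on 'b' 16→0 → fail=1;  out ∅∪∅=∅
  n21('ade'): parent n13 fail=7; on 'e' 7→0 → fail=16;  out ∅∪∅=∅
  n26('bbd'): parent n25 fail=1; on 'd' 1→0 → fail=7;  out {5}∪∅={5}
  n4('beea'): parent n3 fail=17; on 'a' 17→16→0 → fail=12;  out ∅∪∅=∅
  n10('dabb'): parent n9 fail=1; on 'b' 1 → fail=25;  out ∅∪∅=∅
  n15('addc'): parent n14 fail=7; on 'c' 7→0 → fail=0;  out {2}∪∅={2}
  n19('eebd'): parent n18 fail=1; on 'd' 1→0 → fail=7;  out ∅∪∅=∅
  n22('adee'): parent n21 fail=16; on 'e' 16 → fail=17;  out ∅∪∅=∅
  n5('beeae'): parent n4 fail=12; on 'e' 12→0 → fail=16;  out ∅∪∅=∅
  n11('dabbd'): parent n10 fail=25; on 'd' 25 → fail=26;  out {1}∪{5}={1,5}
  n20('eebdb'): parent n19 fail=7; on 'b' 7→0 → fail=1;  out {3}∪∅={3}
  n23('adeeb'): parent n22 fail=17; on 'b' 17 → fail=18;  out ∅∪∅=∅
  n6('beeaeb'): parent n5 fail=16; on 'b' 16→0 → fail=1;  out {0}∪∅={0}
  n24('adeebd'): parent n23 fail=18; on 'd' 18 → fail=19;  out {4}∪∅={4}

Text stream:
pos 0 'a': at 12
pos 1 'd': at 13
pos 2 'a': at 8 ·f
pos 3 'b': at 9
pos 4 'b': at 10
pos 5 'd': at 11  emit P1@[1:5],P5@[3:5]
pos 6 'b': at 1 ·f
pos 7 'a': at 12 ·f
pos 8 'b': at 1 ·f
pos 9 'e': at 2
pos 10 'e': at 3
pos 11 'a': at 4
pos 12 'e': at 5
pos 13 'b': at 6  emit P0@[8:13]
pos 14 'e': at 2 ·f
pos 15 'e': at 3
pos 16 'b': at 18 ·f
pos 17 'd': at 19
pos 18 'b': at 20  emit P3@[14:18]
pos 19 'b': at 25 ·f
pos 20 'e': at 2 ·f
pos 21 'e': at 3

All matches (sorted): [[5,1],[5,5],[13,0],[18,3]]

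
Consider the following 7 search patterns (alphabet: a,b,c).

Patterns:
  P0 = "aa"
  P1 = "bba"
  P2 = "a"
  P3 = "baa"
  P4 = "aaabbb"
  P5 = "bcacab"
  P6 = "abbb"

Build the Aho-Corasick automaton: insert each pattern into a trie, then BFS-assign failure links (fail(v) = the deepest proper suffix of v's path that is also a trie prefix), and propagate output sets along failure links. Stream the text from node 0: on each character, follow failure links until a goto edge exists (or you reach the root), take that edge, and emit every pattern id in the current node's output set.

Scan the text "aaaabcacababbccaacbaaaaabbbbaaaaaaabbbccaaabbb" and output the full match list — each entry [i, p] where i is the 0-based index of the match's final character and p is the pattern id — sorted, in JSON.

Construct AC machine:
Trie nodes:
  0='ε' goto a→1 b→3
  1='a' goto a→2 b→17  ←P2
  2='aa' goto a→8  ←P0
  3='b' goto a→6 b→4 c→12
  4='bb' goto a→5
  5='bba' goto ·  ←P1
  6='ba' goto a→7
  7='baa' goto ·  ←P3
  8='aaa' goto b→9
  9='aaab' goto b→10
  10='aaabb' goto b→11
  11='aaabbb' goto ·  ←P4
  12='bc' goto a→13
  13='bca' goto c→14
  14='bcac' goto a→15
  15='bcaca' goto b→16
  16='bcacab' goto ·  ←P5
  17='ab' goto b→18
  18='abb' goto b→19
  19='abbb' goto ·  ←P6

BFS fail/out derivation:
  n1('a'): parent n0 fail=0; on 'a' 0 → fail=0;  out {2}∪∅={2}
  n3('b'): parent n0 fail=0; on 'b' 0 → fail=0;  out ∅∪∅=∅
  n2('aa'): parent n1 fail=0; on 'a' 0 → fail=1;  out {0}∪{2}={0,2}
  n4('bb'): parent n3 fail=0; on 'b' 0 → fail=3;  out ∅∪∅=∅
  n6('ba'): parent n3 fail=0; on 'a' 0 → fail=1;  out ∅∪{2}={2}
  n12('bc'): parent n3 fail=0; on 'c' 0 → fail=0;  out ∅∪∅=∅
  n17('ab'): parent n1 fail=0; on 'b' 0 → fail=3;  out ∅∪∅=∅
  n5('bba'): parent n4 fail=3; on 'a' 3 → fail=6;  out {1}∪{2}={1,2}
  n7('baa'): parent n6 fail=1; on 'a' 1 → fail=2;  out {3}∪{0,2}={0,2,3}
  n8('aaa'): parent n2 fail=1; on 'a' 1 → fail=2;  out ∅∪{0,2}={0,2}
  n13('bca'): parent n12 fail=0; on 'a' 0 → fail=1;  out ∅∪{2}={2}
  n18('abb'): parent n17 fail=3; on 'b' 3 → fail=4;  out ∅∪∅=∅
  n9('aaab'): parent n8 fail=2; on 'b' 2→1 → fail=17;  out ∅∪∅=∅
  n14('bcac'): parent n13 fail=1; on 'c' 1→0 → fail=0;  out ∅∪∅=∅
  n19('abbb'): parent n18 fail=4; on 'b' 4→3 → fail=4;  out {6}∪∅={6}
  n10('aaabb'): parent n9 fail=17; on 'b' 17 → fail=18;  out ∅∪∅=∅
  n15('bcaca'): parent n14 fail=0; on 'a' 0 → fail=1;  out ∅∪{2}={2}
  n11('aaabbb'): parent n10 fail=18; on 'b' 18 → fail=19;  out {4}∪{6}={4,6}
  n16('bcacab'): parent n15 fail=1; on 'b' 1 → fail=17;  out {5}∪∅={5}

Scan:
[0] read 'a'  n0⇒n1  ** P2@[0:0]
[1] read 'a'  n1⇒n2  ** P0@[0:1],P2@[1:1]
[2] read 'a'  n2⇒n8  ** P0@[1:2],P2@[2:2]
[3] read 'a'  n8⇒n8 ·f  ** P0@[2:3],P2@[3:3]
[4] read 'b'  n8⇒n9
[5] read 'c'  n9⇒n12 ·f
[6] read 'a'  n12⇒n13  ** P2@[6:6]
[7] read 'c'  n13⇒n14
[8] read 'a'  n14⇒n15  ** P2@[8:8]
[9] read 'b'  n15⇒n16  ** P5@[4:9]
[10] read 'a'  n16⇒n6 ·f  ** P2@[10:10]
[11] read 'b'  n6⇒n17 ·f
[12] read 'b'  n17⇒n18
[13] read 'c'  n18⇒n12 ·f
[14] read 'c'  n12⇒n0 ·f
[15] read 'a'  n0⇒n1  ** P2@[15:15]
[16] read 'a'  n1⇒n2  ** P0@[15:16],P2@[16:16]
[17] read 'c'  n2⇒n0 ·f
[18] read 'b'  n0⇒n3
[19] read 'a'  n3⇒n6  ** P2@[19:19]
[20] read 'a'  n6⇒n7  ** P0@[19:20],P2@[20:20],P3@[18:20]
[21] read 'a'  n7⇒n8 ·f  ** P0@[20:21],P2@[21:21]
[22] read 'a'  n8⇒n8 ·f  ** P0@[21:22],P2@[22:22]
[23] read 'a'  n8⇒n8 ·f  ** P0@[22:23],P2@[23:23]
[24] read 'b'  n8⇒n9
[25] read 'b'  n9⇒n10
[26] read 'b'  n10⇒n11  ** P4@[21:26],P6@[23:26]
[27] read 'b'  n11⇒n4 ·f
[28] read 'a'  n4⇒n5  ** P1@[26:28],P2@[28:28]
[29] read 'a'  n5⇒n7 ·f  ** P0@[28:29],P2@[29:29],P3@[27:29]
[30] read 'a'  n7⇒n8 ·f  ** P0@[29:30],P2@[30:30]
[31] read 'a'  n8⇒n8 ·f  ** P0@[30:31],P2@[31:31]
[32] read 'a'  n8⇒n8 ·f  ** P0@[31:32],P2@[32:32]
[33] read 'a'  n8⇒n8 ·f  ** P0@[32:33],P2@[33:33]
[34] read 'a'  n8⇒n8 ·f  ** P0@[33:34],P2@[34:34]
[35] read 'b'  n8⇒n9
[36] read 'b'  n9⇒n10
[37] read 'b'  n10⇒n11  ** P4@[32:37],P6@[34:37]
[38] read 'c'  n11⇒n12 ·f
[39] read 'c'  n12⇒n0 ·f
[40] read 'a'  n0⇒n1  ** P2@[40:40]
[41] read 'a'  n1⇒n2  ** P0@[40:41],P2@[41:41]
[42] read 'a'  n2⇒n8  ** P0@[41:42],P2@[42:42]
[43] read 'b'  n8⇒n9
[44] read 'b'  n9⇒n10
[45] read 'b'  n10⇒n11  ** P4@[40:45],P6@[42:45]

Result: [[0,2],[1,0],[1,2],[2,0],[2,2],[3,0],[3,2],[6,2],[8,2],[9,5],[10,2],[15,2],[16,0],[16,2],[19,2],[20,0],[20,2],[20,3],[21,0],[21,2],[22,0],[22,2],[23,0],[23,2],[26,4],[26,6],[28,1],[28,2],[29,0],[29,2],[29,3],[30,0],[30,2],[31,0],[31,2],[32,0],[32,2],[33,0],[33,2],[34,0],[34,2],[37,4],[37,6],[40,2],[41,0],[41,2],[42,0],[42,2],[45,4],[45,6]]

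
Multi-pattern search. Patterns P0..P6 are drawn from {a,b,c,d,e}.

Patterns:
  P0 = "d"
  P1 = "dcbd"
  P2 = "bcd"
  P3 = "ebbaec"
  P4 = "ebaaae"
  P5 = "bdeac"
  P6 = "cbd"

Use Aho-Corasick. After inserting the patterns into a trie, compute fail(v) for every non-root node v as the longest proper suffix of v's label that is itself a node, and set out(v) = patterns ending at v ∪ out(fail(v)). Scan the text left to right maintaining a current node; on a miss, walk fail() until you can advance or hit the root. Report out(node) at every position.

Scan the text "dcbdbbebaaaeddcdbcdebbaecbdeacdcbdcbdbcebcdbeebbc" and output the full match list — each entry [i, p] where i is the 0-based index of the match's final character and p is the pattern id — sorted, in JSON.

Build:
Trie nodes:
  0='ε' goto b→5 c→22 d→1 e→8
  1='d' goto c→2  ←P0
  2='dc' goto b→3
  3='dcb' goto d→4
  4='dcbd' goto ·  ←P1
  5='b' goto c→6 d→18
  6='bc' goto d→7
  7='bcd' goto ·  ←P2
  8='e' goto b→9
  9='eb' goto a→14 b→10
  10='ebb' goto a→11
  11='ebba' goto e→12
  12='ebbae' goto c→13
  13='ebbaec' goto ·  ←P3
  14='eba' goto a→15
  15='ebaa' goto a→16
  16='ebaaa' goto e→17
  17='ebaaae' goto ·  ←P4
  18='bd' goto e→19
  19='bde' goto a→20
  20='bdea' goto c→21
  21='bdeac' goto ·  ←P5
  22='c' goto b→23
  23='cb' goto d→24
  24='cbd' goto ·  ←P6

Failure links (BFS by depth):
  n1('d'): parent n0 fail=0; on 'd' 0 → fail=0;  out {0}∪∅={0}
  n5('b'): parent n0 fail=0; on 'b' 0 → fail=0;  out ∅∪∅=∅
  n8('e'): parent n0 fail=0; on 'e' 0 → fail=0;  out ∅∪∅=∅
  n22('c'): parent n0 fail=0; on 'c' 0 → fail=0;  out ∅∪∅=∅
  n2('dc'): parent n1 fail=0; on 'c' 0 → fail=22;  out ∅∪∅=∅
  n6('bc'): parent n5 fail=0; on 'c' 0 → fail=22;  out ∅∪∅=∅
  n9('eb'): parent n8 fail=0; on 'b' 0 → fail=5;  out ∅∪∅=∅
  n18('bd'): parent n5 fail=0; on 'd' 0 → fail=1;  out ∅∪{0}={0}
  n23('cb'): parent n22 fail=0; on 'b' 0 → fail=5;  out ∅∪∅=∅
  n3('dcb'): parent n2 fail=22; on 'b' 22 → fail=23;  out ∅∪∅=∅
  n7('bcd'): parent n6 fail=22; on 'd' 22→0 → fail=1;  out {2}∪{0}={0,2}
  n10('ebb'): parent n9 fail=5; on 'b' 5→0 → fail=5;  out ∅∪∅=∅
  n14('eba'): parent n9 fail=5; on 'a' 5→0 → fail=0;  out ∅∪∅=∅
  n19('bde'): parent n18 fail=1; on 'e' 1→0 → fail=8;  out ∅∪∅=∅
  n24('cbd'): parent n23 fail=5; on 'd' 5 → fail=18;  out {6}∪{0}={0,6}
  n4('dcbd'): parent n3 fail=23; on 'd' 23 → fail=24;  out {1}∪{0,6}={0,1,6}
  n11('ebba'): parent n10 fail=5; on 'a' 5→0 → fail=0;  out ∅∪∅=∅
  n15('ebaa'): parent n14 fail=0; on 'a' 0 → fail=0;  out ∅∪∅=∅
  n20('bdea'): parent n19 fail=8; on 'a' 8→0 → fail=0;  out ∅∪∅=∅
  n12('ebbae'): parent n11 fail=0; on 'e' 0 → fail=8;  out ∅∪∅=∅
  n16('ebaaa'): parent n15 fail=0; on 'a' 0 → fail=0;  out ∅∪∅=∅
  n21('bdeac'): parent n20 fail=0; on 'c' 0 → fail=22;  out {5}∪∅={5}
  n13('ebbaec'): parent n12 fail=8; on 'c' 8→0 → fail=22;  out {3}∪∅={3}
  n17('ebaaae'): parent n16 fail=0; on 'e' 0 → fail=8;  out {4}∪∅={4}

Run:
i=0 'd': node 0→1  emit P0@[0:0]
i=1 'c': node 1→2
i=2 'b': node 2→3
i=3 'd': node 3→4  emit P0@[3:3],P1@[0:3],P6@[1:3]
i=4 'b': node 4→5 (fail-walked)
i=5 'b': node 5→5 (fail-walked)
i=6 'e': node 5→8 (fail-walked)
i=7 'b': node 8→9
i=8 'a': node 9→14
i=9 'a': node 14→15
i=10 'a': node 15→16
i=11 'e': node 16→17  emit P4@[6:11]
i=12 'd': node 17→1 (fail-walked)  emit P0@[12:12]
i=13 'd': node 1→1 (fail-walked)  emit P0@[13:13]
i=14 'c': node 1→2
i=15 'd': node 2→1 (fail-walked)  emit P0@[15:15]
i=16 'b': node 1→5 (fail-walked)
i=17 'c': node 5→6
i=18 'd': node 6→7  emit P0@[18:18],P2@[16:18]
i=19 'e': node 7→8 (fail-walked)
i=20 'b': node 8→9
i=21 'b': node 9→10
i=22 'a': node 10→11
i=23 'e': node 11→12
i=24 'c': node 12→13  emit P3@[19:24]
i=25 'b': node 13→23 (fail-walked)
i=26 'd': node 23→24  emit P0@[26:26],P6@[24:26]
i=27 'e': node 24→19 (fail-walked)
i=28 'a': node 19→20
i=29 'c': node 20→21  emit P5@[25:29]
i=30 'd': node 21→1 (fail-walked)  emit P0@[30:30]
i=31 'c': node 1→2
i=32 'b': node 2→3
i=33 'd': node 3→4  emit P0@[33:33],P1@[30:33],P6@[31:33]
i=34 'c': node 4→2 (fail-walked)
i=35 'b': node 2→3
i=36 'd': node 3→4  emit P0@[36:36],P1@[33:36],P6@[34:36]
i=37 'b': node 4→5 (fail-walked)
i=38 'c': node 5→6
i=39 'e': node 6→8 (fail-walked)
i=40 'b': node 8→9
i=41 'c': node 9→6 (fail-walked)
i=42 'd': node 6→7  emit P0@[42:42],P2@[40:42]
i=43 'b': node 7→5 (fail-walked)
i=44 'e': node 5→8 (fail-walked)
i=45 'e': node 8→8 (fail-walked)
i=46 'b': node 8→9
i=47 'b': node 9→10
i=48 'c': node 10→6 (fail-walked)

Result: [[0,0],[3,0],[3,1],[3,6],[11,4],[12,0],[13,0],[15,0],[18,0],[18,2],[24,3],[26,0],[26,6],[29,5],[30,0],[33,0],[33,1],[33,6],[36,0],[36,1],[36,6],[42,0],[42,2]]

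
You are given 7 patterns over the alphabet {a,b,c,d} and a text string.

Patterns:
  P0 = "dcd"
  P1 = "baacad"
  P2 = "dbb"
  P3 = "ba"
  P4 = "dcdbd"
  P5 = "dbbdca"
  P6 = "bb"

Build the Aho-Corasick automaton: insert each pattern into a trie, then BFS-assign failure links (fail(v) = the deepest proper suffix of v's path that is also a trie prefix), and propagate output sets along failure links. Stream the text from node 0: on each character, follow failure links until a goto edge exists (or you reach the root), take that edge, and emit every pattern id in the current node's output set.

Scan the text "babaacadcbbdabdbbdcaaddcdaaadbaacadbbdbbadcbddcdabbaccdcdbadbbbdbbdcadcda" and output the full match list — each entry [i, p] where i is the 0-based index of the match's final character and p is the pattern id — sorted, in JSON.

Build automaton:
Trie nodes:
  0='ε' goto b→4 d→1
  1='d' goto b→10 c→2
  2='dc' goto d→3
  3='dcd' goto b→12  [P0 ends]
  4='b' goto a→5 b→17
  5='ba' goto a→6  [P3 ends]
  6='baa' goto c→7
  7='baac' goto a→8
  8='baaca' goto d→9
  9='baacad' goto ·  [P1 ends]
  10='db' goto b→11
  11='dbb' goto d→14  [P2 ends]
  12='dcdb' goto d→13
  13='dcdbd' goto ·  [P4 ends]
  14='dbbd' goto c→15
  15='dbbdc' goto a→16
  16='dbbdca' goto ·  [P5 ends]
  17='bb' goto ·  [P6 ends]

Failure links (BFS by depth):
  n1('d'): parent n0 fail=0; on 'd' 0 → fail=0;  out ∅∪∅=∅
  n4('b'): parent n0 fail=0; on 'b' 0 → fail=0;  out ∅∪∅=∅
  n2('dc'): parent n1 fail=0; on 'c' 0 → fail=0;  out ∅∪∅=∅
  n5('ba'): parent n4 fail=0; on 'a' 0 → fail=0;  out {3}∪∅={3}
  n10('db'): parent n1 fail=0; on 'b' 0 → fail=4;  out ∅∪∅=∅
  n17('bb'): parent n4 fail=0; on 'b' 0 → fail=4;  out {6}∪∅={6}
  n3('dcd'): parent n2 fail=0; on 'd' 0 → fail=1;  out {0}∪∅={0}
  n6('baa'): parent n5 fail=0; on 'a' 0 → fail=0;  out ∅∪∅=∅
  n11('dbb'): parent n10 fail=4; on 'b' 4 → fail=17;  out {2}∪{6}={2,6}
  n7('baac'): parent n6 fail=0; on 'c' 0 → fail=0;  out ∅∪∅=∅
  n12('dcdb'): parent n3 fail=1; on 'b' 1 → fail=10;  out ∅∪∅=∅
  n14('dbbd'): parent n11 fail=17; on 'd' 17→4→0 → fail=1;  out ∅∪∅=∅
  n8('baaca'): parent n7 fail=0; on 'a' 0 → fail=0;  out ∅∪∅=∅
  n13('dcdbd'): parent n12 fail=10; on 'd' 10→4→0 → fail=1;  out {4}∪∅={4}
  n15('dbbdc'): parent n14 fail=1; on 'c' 1 → fail=2;  out ∅∪∅=∅
  n9('baacad'): parent n8 fail=0; on 'd' 0 → fail=1;  out {1}∪∅={1}
  n16('dbbdca'): parent n15 fail=2; on 'a' 2→0 → fail=0;  out {5}∪∅={5}

Scan:
[0] read 'b'  n0⇒n4
[1] read 'a'  n4⇒n5  → match P3@[0:1]
[2] read 'b'  n5⇒n4 (fail-walked)
[3] read 'a'  n4⇒n5  → match P3@[2:3]
[4] read 'a'  n5⇒n6
[5] read 'c'  n6⇒n7
[6] read 'a'  n7⇒n8
[7] read 'd'  n8⇒n9  → match P1@[2:7]
[8] read 'c'  n9⇒n2 (fail-walked)
[9] read 'b'  n2⇒n4 (fail-walked)
[10] read 'b'  n4⇒n17  → match P6@[9:10]
[11] read 'd'  n17⇒n1 (fail-walked)
[12] read 'a'  n1⇒n0 (fail-walked)
[13] read 'b'  n0⇒n4
[14] read 'd'  n4⇒n1 (fail-walked)
[15] read 'b'  n1⇒n10
[16] read 'b'  n10⇒n11  → match P2@[14:16],P6@[15:16]
[17] read 'd'  n11⇒n14
[18] read 'c'  n14⇒n15
[19] read 'a'  n15⇒n16  → match P5@[14:19]
[20] read 'a'  n16⇒n0 (fail-walked)
[21] read 'd'  n0⇒n1
[22] read 'd'  n1⇒n1 (fail-walked)
[23] read 'c'  n1⇒n2
[24] read 'd'  n2⇒n3  → match P0@[22:24]
[25] read 'a'  n3⇒n0 (fail-walked)
[26] read 'a'  n0⇒n0
[27] read 'a'  n0⇒n0
[28] read 'd'  n0⇒n1
[29] read 'b'  n1⇒n10
[30] read 'a'  n10⇒n5 (fail-walked)  → match P3@[29:30]
[31] read 'a'  n5⇒n6
[32] read 'c'  n6⇒n7
[33] read 'a'  n7⇒n8
[34] read 'd'  n8⇒n9  → match P1@[29:34]
[35] read 'b'  n9⇒n10 (fail-walked)
[36] read 'b'  n10⇒n11  → match P2@[34:36],P6@[35:36]
[37] read 'd'  n11⇒n14
[38] read 'b'  n14⇒n10 (fail-walked)
[39] read 'b'  n10⇒n11  → match P2@[37:39],P6@[38:39]
[40] read 'a'  n11⇒n5 (fail-walked)  → match P3@[39:40]
[41] read 'd'  n5⇒n1 (fail-walked)
[42] read 'c'  n1⇒n2
[43] read 'b'  n2⇒n4 (fail-walked)
[44] read 'd'  n4⇒n1 (fail-walked)
[45] read 'd'  n1⇒n1 (fail-walked)
[46] read 'c'  n1⇒n2
[47] read 'd'  n2⇒n3  → match P0@[45:47]
[48] read 'a'  n3⇒n0 (fail-walked)
[49] read 'b'  n0⇒n4
[50] read 'b'  n4⇒n17  → match P6@[49:50]
[51] read 'a'  n17⇒n5 (fail-walked)  → match P3@[50:51]
[52] read 'c'  n5⇒n0 (fail-walked)
[53] read 'c'  n0⇒n0
[54] read 'd'  n0⇒n1
[55] read 'c'  n1⇒n2
[56] read 'd'  n2⇒n3  → match P0@[54:56]
[57] read 'b'  n3⇒n12
[58] read 'a'  n12⇒n5 (fail-walked)  → match P3@[57:58]
[59] read 'd'  n5⇒n1 (fail-walked)
[60] read 'b'  n1⇒n10
[61] read 'b'  n10⇒n11  → match P2@[59:61],P6@[60:61]
[62] read 'b'  n11⇒n17 (fail-walked)  → match P6@[61:62]
[63] read 'd'  n17⇒n1 (fail-walked)
[64] read 'b'  n1⇒n10
[65] read 'b'  n10⇒n11  → match P2@[63:65],P6@[64:65]
[66] read 'd'  n11⇒n14
[67] read 'c'  n14⇒n15
[68] read 'a'  n15⇒n16  → match P5@[63:68]
[69] read 'd'  n16⇒n1 (fail-walked)
[70] read 'c'  n1⇒n2
[71] read 'd'  n2⇒n3  → match P0@[69:71]
[72] read 'a'  n3⇒n0 (fail-walked)

All matches (sorted): [[1,3],[3,3],[7,1],[10,6],[16,2],[16,6],[19,5],[24,0],[30,3],[34,1],[36,2],[36,6],[39,2],[39,6],[40,3],[47,0],[50,6],[51,3],[56,0],[58,3],[61,2],[61,6],[62,6],[65,2],[65,6],[68,5],[71,0]]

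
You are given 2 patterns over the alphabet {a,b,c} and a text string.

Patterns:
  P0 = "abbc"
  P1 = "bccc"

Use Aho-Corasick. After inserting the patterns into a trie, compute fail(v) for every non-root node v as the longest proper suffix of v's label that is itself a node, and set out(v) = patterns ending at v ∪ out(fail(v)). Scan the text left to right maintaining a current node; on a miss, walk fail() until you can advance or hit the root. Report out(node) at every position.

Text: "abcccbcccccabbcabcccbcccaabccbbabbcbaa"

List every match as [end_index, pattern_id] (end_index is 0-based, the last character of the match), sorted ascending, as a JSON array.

Construct AC machine:
Trie (insert patterns):
  n0 'ε': a→1 b→5
  n1 'a': b→2
  n2 'ab': b→3
  n3 'abb': c→4
  n4 'abbc': ·  ←P0
  n5 'b': c→6
  n6 'bc': c→7
  n7 'bcc': c→8
  n8 'bccc': ·  ←P1

BFS fail/out derivation:
  n1('a'): parent n0 fail=0; on 'a' 0 → fail=0;  out ∅∪∅=∅
  n5('b'): parent n0 fail=0; on 'b' 0 → fail=0;  out ∅∪∅=∅
  n2('ab'): parent n1 fail=0; on 'b' 0 → fail=5;  out ∅∪∅=∅
  n6('bc'): parent n5 fail=0; on 'c' 0 → fail=0;  out ∅∪∅=∅
  n3('abb'): parent n2 fail=5; on 'b' 5→0 → fail=5;  out ∅∪∅=∅
  n7('bcc'): parent n6 fail=0; on 'c' 0 → fail=0;  out ∅∪∅=∅
  n4('abbc'): parent n3 fail=5; on 'c' 5 → fail=6;  out {0}∪∅={0}
  n8('bccc'): parent n7 fail=0; on 'c' 0 → fail=0;  out {1}∪∅={1}

Text stream:
pos 0 'a': at 1
pos 1 'b': at 2
pos 2 'c': at 6 (via fail)
pos 3 'c': at 7
pos 4 'c': at 8  → match P1@[1:4]
pos 5 'b': at 5 (via fail)
pos 6 'c': at 6
pos 7 'c': at 7
pos 8 'c': at 8  → match P1@[5:8]
pos 9 'c': at 0 (via fail)
pos 10 'c': at 0
pos 11 'a': at 1
pos 12 'b': at 2
pos 13 'b': at 3
pos 14 'c': at 4  → match P0@[11:14]
pos 15 'a': at 1 (via fail)
pos 16 'b': at 2
pos 17 'c': at 6 (via fail)
pos 18 'c': at 7
pos 19 'c': at 8  → match P1@[16:19]
pos 20 'b': at 5 (via fail)
pos 21 'c': at 6
pos 22 'c': at 7
pos 23 'c': at 8  → match P1@[20:23]
pos 24 'a': at 1 (via fail)
pos 25 'a': at 1 (via fail)
pos 26 'b': at 2
pos 27 'c': at 6 (via fail)
pos 28 'c': at 7
pos 29 'b': at 5 (via fail)
pos 30 'b': at 5 (via fail)
pos 31 'a': at 1 (via fail)
pos 32 'b': at 2
pos 33 'b': at 3
pos 34 'c': at 4  → match P0@[31:34]
pos 35 'b': at 5 (via fail)
pos 36 'a': at 1 (via fail)
pos 37 'a': at 1 (via fail)

Result: [[4,1],[8,1],[14,0],[19,1],[23,1],[34,0]]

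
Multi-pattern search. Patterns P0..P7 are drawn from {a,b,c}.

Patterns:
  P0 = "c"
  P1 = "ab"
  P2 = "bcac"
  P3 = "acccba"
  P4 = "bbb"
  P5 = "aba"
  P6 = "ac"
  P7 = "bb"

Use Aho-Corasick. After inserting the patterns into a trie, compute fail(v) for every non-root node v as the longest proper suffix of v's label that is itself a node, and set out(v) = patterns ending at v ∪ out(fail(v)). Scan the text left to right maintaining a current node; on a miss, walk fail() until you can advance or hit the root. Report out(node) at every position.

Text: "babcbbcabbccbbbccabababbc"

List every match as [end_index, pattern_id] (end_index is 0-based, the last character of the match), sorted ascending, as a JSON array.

Construct AC machine:
Trie (insert patterns):
  0='ε' goto a→2 b→4 c→1
  1='c' goto ·  ←P0
  2='a' goto b→3 c→8
  3='ab' goto a→15  ←P1
  4='b' goto b→13 c→5
  5='bc' goto a→6
  6='bca' goto c→7
  7='bcac' goto ·  ←P2
  8='ac' goto c→9  ←P6
  9='acc' goto c→10
  10='accc' goto b→11
  11='acccb' goto a→12
  12='acccba' goto ·  ←P3
  13='bb' goto b→14  ←P7
  14='bbb' goto ·  ←P4
  15='aba' goto ·  ←P5

BFS fail/out derivation:
  n1('c'): parent n0 fail=0; on 'c' 0 → fail=0;  out {0}∪∅={0}
  n2('a'): parent n0 fail=0; on 'a' 0 → fail=0;  out ∅∪∅=∅
  n4('b'): parent n0 fail=0; on 'b' 0 → fail=0;  out ∅∪∅=∅
  n3('ab'): parent n2 fail=0; on 'b' 0 → fail=4;  out {1}∪∅={1}
  n5('bc'): parent n4 fail=0; on 'c' 0 → fail=1;  out ∅∪{0}={0}
  n8('ac'): parent n2 fail=0; on 'c' 0 → fail=1;  out {6}∪{0}={0,6}
  n13('bb'): parent n4 fail=0; on 'b' 0 → fail=4;  out {7}∪∅={7}
  n6('bca'): parent n5 fail=1; on 'a' 1→0 → fail=2;  out ∅∪∅=∅
  n9('acc'): parent n8 fail=1; on 'c' 1→0 → fail=1;  out ∅∪{0}={0}
  n14('bbb'): parent n13 fail=4; on 'b' 4 → fail=13;  out {4}∪{7}={4,7}
  n15('aba'): parent n3 fail=4; on 'a' 4→0 → fail=2;  out {5}∪∅={5}
  n7('bcac'): parent n6 fail=2; on 'c' 2 → fail=8;  out {2}∪{0,6}={0,2,6}
  n10('accc'): parent n9 fail=1; on 'c' 1→0 → fail=1;  out ∅∪{0}={0}
  n11('acccb'): parent n10 fail=1; on 'b' 1→0 → fail=4;  out ∅∪∅=∅
  n12('acccba'): parent n11 fail=4; on 'a' 4→0 → fail=2;  out {3}∪∅={3}

Scan:
pos 0 'b': at 4
pos 1 'a': at 2 (fail-walked)
pos 2 'b': at 3  → match P1@[1:2]
pos 3 'c': at 5 (fail-walked)  → match P0@[3:3]
pos 4 'b': at 4 (fail-walked)
pos 5 'b': at 13  → match P7@[4:5]
pos 6 'c': at 5 (fail-walked)  → match P0@[6:6]
pos 7 'a': at 6
pos 8 'b': at 3 (fail-walked)  → match P1@[7:8]
pos 9 'b': at 13 (fail-walked)  → match P7@[8:9]
pos 10 'c': at 5 (fail-walked)  → match P0@[10:10]
pos 11 'c': at 1 (fail-walked)  → match P0@[11:11]
pos 12 'b': at 4 (fail-walked)
pos 13 'b': at 13  → match P7@[12:13]
pos 14 'b': at 14  → match P4@[12:14],P7@[13:14]
pos 15 'c': at 5 (fail-walked)  → match P0@[15:15]
pos 16 'c': at 1 (fail-walked)  → match P0@[16:16]
pos 17 'a': at 2 (fail-walked)
pos 18 'b': at 3  → match P1@[17:18]
pos 19 'a': at 15  → match P5@[17:19]
pos 20 'b': at 3 (fail-walked)  → match P1@[19:20]
pos 21 'a': at 15  → match P5@[19:21]
pos 22 'b': at 3 (fail-walked)  → match P1@[21:22]
pos 23 'b': at 13 (fail-walked)  → match P7@[22:23]
pos 24 'c': at 5 (fail-walked)  → match P0@[24:24]

All matches (sorted): [[2,1],[3,0],[5,7],[6,0],[8,1],[9,7],[10,0],[11,0],[13,7],[14,4],[14,7],[15,0],[16,0],[18,1],[19,5],[20,1],[21,5],[22,1],[23,7],[24,0]]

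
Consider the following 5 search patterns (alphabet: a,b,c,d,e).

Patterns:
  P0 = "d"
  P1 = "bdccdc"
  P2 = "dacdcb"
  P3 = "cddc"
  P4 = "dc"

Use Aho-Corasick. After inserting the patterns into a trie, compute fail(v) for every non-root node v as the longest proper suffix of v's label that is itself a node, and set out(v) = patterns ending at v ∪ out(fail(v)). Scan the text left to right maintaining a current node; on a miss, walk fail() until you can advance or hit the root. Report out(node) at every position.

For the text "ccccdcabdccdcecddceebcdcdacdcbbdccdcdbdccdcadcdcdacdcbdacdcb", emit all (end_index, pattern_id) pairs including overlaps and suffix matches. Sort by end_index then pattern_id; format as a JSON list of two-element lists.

Build:
Trie nodes:
  n0 'ε': b→2 c→13 d→1
  n1 'd': a→8 c→17  ←P0
  n2 'b': d→3
  n3 'bd': c→4
  n4 'bdc': c→5
  n5 'bdcc': d→6
  n6 'bdccd': c→7
  n7 'bdccdc': ·  ←P1
  n8 'da': c→9
  n9 'dac': d→10
  n10 'dacd': c→11
  n11 'dacdc': b→12
  n12 'dacdcb': ·  ←P2
  n13 'c': d→14
  n14 'cd': d→15
  n15 'cdd': c→16
  n16 'cddc': ·  ←P3
  n17 'dc': ·  ←P4

Failure links (BFS by depth):
  n1('d'): parent n0 fail=0; on 'd' 0 → fail=0;  out {0}∪∅={0}
  n2('b'): parent n0 fail=0; on 'b' 0 → fail=0;  out ∅∪∅=∅
  n13('c'): parent n0 fail=0; on 'c' 0 → fail=0;  out ∅∪∅=∅
  n3('bd'): parent n2 fail=0; on 'd' 0 → fail=1;  out ∅∪{0}={0}
  n8('da'): parent n1 fail=0; on 'a' 0 → fail=0;  out ∅∪∅=∅
  n14('cd'): parent n13 fail=0; on 'd' 0 → fail=1;  out ∅∪{0}={0}
  n17('dc'): parent n1 fail=0; on 'c' 0 → fail=13;  out {4}∪∅={4}
  n4('bdc'): parent n3 fail=1; on 'c' 1 → fail=17;  out ∅∪{4}={4}
  n9('dac'): parent n8 fail=0; on 'c' 0 → fail=13;  out ∅∪∅=∅
  n15('cdd'): parent n14 fail=1; on 'd' 1→0 → fail=1;  out ∅∪{0}={0}
  n5('bdcc'): parent n4 fail=17; on 'c' 17→13→0 → fail=13;  out ∅∪∅=∅
  n10('dacd'): parent n9 fail=13; on 'd' 13 → fail=14;  out ∅∪{0}={0}
  n16('cddc'): parent n15 fail=1; on 'c' 1 → fail=17;  out {3}∪{4}={3,4}
  n6('bdccd'): parent n5 fail=13; on 'd' 13 → fail=14;  out ∅∪{0}={0}
  n11('dacdc'): parent n10 fail=14; on 'c' 14→1 → fail=17;  out ∅∪{4}={4}
  n7('bdccdc'): parent n6 fail=14; on 'c' 14→1 → fail=17;  out {1}∪{4}={1,4}
  n12('dacdcb'): parent n11 fail=17; on 'b' 17→13→0 → fail=2;  out {2}∪∅={2}

Text stream:
[0] read 'c'  n0⇒n13
[1] read 'c'  n13⇒n13 (via fail)
[2] read 'c'  n13⇒n13 (via fail)
[3] read 'c'  n13⇒n13 (via fail)
[4] read 'd'  n13⇒n14  → match P0@[4:4]
[5] read 'c'  n14⇒n17 (via fail)  → match P4@[4:5]
[6] read 'a'  n17⇒n0 (via fail)
[7] read 'b'  n0⇒n2
[8] read 'd'  n2⇒n3  → match P0@[8:8]
[9] read 'c'  n3⇒n4  → match P4@[8:9]
[10] read 'c'  n4⇒n5
[11] read 'd'  n5⇒n6  → match P0@[11:11]
[12] read 'c'  n6⇒n7  → match P1@[7:12],P4@[11:12]
[13] read 'e'  n7⇒n0 (via fail)
[14] read 'c'  n0⇒n13
[15] read 'd'  n13⇒n14  → match P0@[15:15]
[16] read 'd'  n14⇒n15  → match P0@[16:16]
[17] read 'c'  n15⇒n16  → match P3@[14:17],P4@[16:17]
[18] read 'e'  n16⇒n0 (via fail)
[19] read 'e'  n0⇒n0
[20] read 'b'  n0⇒n2
[21] read 'c'  n2⇒n13 (via fail)
[22] read 'd'  n13⇒n14  → match P0@[22:22]
[23] read 'c'  n14⇒n17 (via fail)  → match P4@[22:23]
[24] read 'd'  n17⇒n14 (via fail)  → match P0@[24:24]
[25] read 'a'  n14⇒n8 (via fail)
[26] read 'c'  n8⇒n9
[27] read 'd'  n9⇒n10  → match P0@[27:27]
[28] read 'c'  n10⇒n11  → match P4@[27:28]
[29] read 'b'  n11⇒n12  → match P2@[24:29]
[30] read 'b'  n12⇒n2 (via fail)
[31] read 'd'  n2⇒n3  → match P0@[31:31]
[32] read 'c'  n3⇒n4  → match P4@[31:32]
[33] read 'c'  n4⇒n5
[34] read 'd'  n5⇒n6  → match P0@[34:34]
[35] read 'c'  n6⇒n7  → match P1@[30:35],P4@[34:35]
[36] read 'd'  n7⇒n14 (via fail)  → match P0@[36:36]
[37] read 'b'  n14⇒n2 (via fail)
[38] read 'd'  n2⇒n3  → match P0@[38:38]
[39] read 'c'  n3⇒n4  → match P4@[38:39]
[40] read 'c'  n4⇒n5
[41] read 'd'  n5⇒n6  → match P0@[41:41]
[42] read 'c'  n6⇒n7  → match P1@[37:42],P4@[41:42]
[43] read 'a'  n7⇒n0 (via fail)
[44] read 'd'  n0⇒n1  → match P0@[44:44]
[45] read 'c'  n1⇒n17  → match P4@[44:45]
[46] read 'd'  n17⇒n14 (via fail)  → match P0@[46:46]
[47] read 'c'  n14⇒n17 (via fail)  → match P4@[46:47]
[48] read 'd'  n17⇒n14 (via fail)  → match P0@[48:48]
[49] read 'a'  n14⇒n8 (via fail)
[50] read 'c'  n8⇒n9
[51] read 'd'  n9⇒n10  → match P0@[51:51]
[52] read 'c'  n10⇒n11  → match P4@[51:52]
[53] read 'b'  n11⇒n12  → match P2@[48:53]
[54] read 'd'  n12⇒n3 (via fail)  → match P0@[54:54]
[55] read 'a'  n3⇒n8 (via fail)
[56] read 'c'  n8⇒n9
[57] read 'd'  n9⇒n10  → match P0@[57:57]
[58] read 'c'  n10⇒n11  → match P4@[57:58]
[59] read 'b'  n11⇒n12  → match P2@[54:59]

Result: [[4,0],[5,4],[8,0],[9,4],[11,0],[12,1],[12,4],[15,0],[16,0],[17,3],[17,4],[22,0],[23,4],[24,0],[27,0],[28,4],[29,2],[31,0],[32,4],[34,0],[35,1],[35,4],[36,0],[38,0],[39,4],[41,0],[42,1],[42,4],[44,0],[45,4],[46,0],[47,4],[48,0],[51,0],[52,4],[53,2],[54,0],[57,0],[58,4],[59,2]]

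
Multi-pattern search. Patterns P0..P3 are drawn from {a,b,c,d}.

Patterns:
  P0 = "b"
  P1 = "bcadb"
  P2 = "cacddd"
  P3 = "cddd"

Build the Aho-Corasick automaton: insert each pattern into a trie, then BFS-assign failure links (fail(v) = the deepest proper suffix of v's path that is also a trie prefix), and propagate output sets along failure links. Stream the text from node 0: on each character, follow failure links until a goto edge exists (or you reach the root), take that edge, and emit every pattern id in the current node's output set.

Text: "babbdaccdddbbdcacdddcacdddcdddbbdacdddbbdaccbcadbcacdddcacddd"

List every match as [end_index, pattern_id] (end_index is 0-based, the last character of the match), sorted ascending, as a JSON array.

Construct AC machine:
Trie nodes:
  0='ε' goto b→1 c→6
  1='b' goto c→2  ←P0
  2='bc' goto a→3
  3='bca' goto d→4
  4='bcad' goto b→5
  5='bcadb' goto ·  ←P1
  6='c' goto a→7 d→12
  7='ca' goto c→8
  8='cac' goto d→9
  9='cacd' goto d→10
  10='cacdd' goto d→11
  11='cacddd' goto ·  ←P2
  12='cd' goto d→13
  13='cdd' goto d→14
  14='cddd' goto ·  ←P3

BFS fail/out derivation:
  n1('b'): parent n0 fail=0; on 'b' 0 → fail=0;  out {0}∪∅={0}
  n6('c'): parent n0 fail=0; on 'c' 0 → fail=0;  out ∅∪∅=∅
  n2('bc'): parent n1 fail=0; on 'c' 0 → fail=6;  out ∅∪∅=∅
  n7('ca'): parent n6 fail=0; on 'a' 0 → fail=0;  out ∅∪∅=∅
  n12('cd'): parent n6 fail=0; on 'd' 0 → fail=0;  out ∅∪∅=∅
  n3('bca'): parent n2 fail=6; on 'a' 6 → fail=7;  out ∅∪∅=∅
  n8('cac'): parent n7 fail=0; on 'c' 0 → fail=6;  out ∅∪∅=∅
  n13('cdd'): parent n12 fail=0; on 'd' 0 → fail=0;  out ∅∪∅=∅
  n4('bcad'): parent n3 fail=7; on 'd' 7→0 → fail=0;  out ∅∪∅=∅
  n9('cacd'): parent n8 fail=6; on 'd' 6 → fail=12;  out ∅∪∅=∅
  n14('cddd'): parent n13 fail=0; on 'd' 0 → fail=0;  out {3}∪∅={3}
  n5('bcadb'): parent n4 fail=0; on 'b' 0 → fail=1;  out {1}∪{0}={0,1}
  n10('cacdd'): parent n9 fail=12; on 'd' 12 → fail=13;  out ∅∪∅=∅
  n11('cacddd'): parent n10 fail=13; on 'd' 13 → fail=14;  out {2}∪{3}={2,3}

Text stream:
pos 0 'b': at 1  → match P0@[0:0]
pos 1 'a': at 0 (via fail)
pos 2 'b': at 1  → match P0@[2:2]
pos 3 'b': at 1 (via fail)  → match P0@[3:3]
pos 4 'd': at 0 (via fail)
pos 5 'a': at 0
pos 6 'c': at 6
pos 7 'c': at 6 (via fail)
pos 8 'd': at 12
pos 9 'd': at 13
pos 10 'd': at 14  → match P3@[7:10]
pos 11 'b': at 1 (via fail)  → match P0@[11:11]
pos 12 'b': at 1 (via fail)  → match P0@[12:12]
pos 13 'd': at 0 (via fail)
pos 14 'c': at 6
pos 15 'a': at 7
pos 16 'c': at 8
pos 17 'd': at 9
pos 18 'd': at 10
pos 19 'd': at 11  → match P2@[14:19],P3@[16:19]
pos 20 'c': at 6 (via fail)
pos 21 'a': at 7
pos 22 'c': at 8
pos 23 'd': at 9
pos 24 'd': at 10
pos 25 'd': at 11  → match P2@[20:25],P3@[22:25]
pos 26 'c': at 6 (via fail)
pos 27 'd': at 12
pos 28 'd': at 13
pos 29 'd': at 14  → match P3@[26:29]
pos 30 'b': at 1 (via fail)  → match P0@[30:30]
pos 31 'b': at 1 (via fail)  → match P0@[31:31]
pos 32 'd': at 0 (via fail)
pos 33 'a': at 0
pos 34 'c': at 6
pos 35 'd': at 12
pos 36 'd': at 13
pos 37 'd': at 14  → match P3@[34:37]
pos 38 'b': at 1 (via fail)  → match P0@[38:38]
pos 39 'b': at 1 (via fail)  → match P0@[39:39]
pos 40 'd': at 0 (via fail)
pos 41 'a': at 0
pos 42 'c': at 6
pos 43 'c': at 6 (via fail)
pos 44 'b': at 1 (via fail)  → match P0@[44:44]
pos 45 'c': at 2
pos 46 'a': at 3
pos 47 'd': at 4
pos 48 'b': at 5  → match P0@[48:48],P1@[44:48]
pos 49 'c': at 2 (via fail)
pos 50 'a': at 3
pos 51 'c': at 8 (via fail)
pos 52 'd': at 9
pos 53 'd': at 10
pos 54 'd': at 11  → match P2@[49:54],P3@[51:54]
pos 55 'c': at 6 (via fail)
pos 56 'a': at 7
pos 57 'c': at 8
pos 58 'd': at 9
pos 59 'd': at 10
pos 60 'd': at 11  → match P2@[55:60],P3@[57:60]

All matches (sorted): [[0,0],[2,0],[3,0],[10,3],[11,0],[12,0],[19,2],[19,3],[25,2],[25,3],[29,3],[30,0],[31,0],[37,3],[38,0],[39,0],[44,0],[48,0],[48,1],[54,2],[54,3],[60,2],[60,3]]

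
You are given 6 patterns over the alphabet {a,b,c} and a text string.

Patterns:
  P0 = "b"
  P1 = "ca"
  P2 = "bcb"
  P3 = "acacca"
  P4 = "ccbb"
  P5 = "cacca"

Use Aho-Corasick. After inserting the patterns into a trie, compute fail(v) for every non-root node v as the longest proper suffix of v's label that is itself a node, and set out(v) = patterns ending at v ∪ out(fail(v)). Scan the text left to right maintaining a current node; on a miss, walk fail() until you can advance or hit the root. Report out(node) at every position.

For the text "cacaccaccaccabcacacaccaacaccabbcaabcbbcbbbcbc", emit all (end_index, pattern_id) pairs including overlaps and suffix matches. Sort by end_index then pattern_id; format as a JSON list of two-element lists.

Build:
Trie nodes:
  0='ε' goto a→6 b→1 c→2
  1='b' goto c→4  ←P0
  2='c' goto a→3 c→12
  3='ca' goto c→15  ←P1
  4='bc' goto b→5
  5='bcb' goto ·  ←P2
  6='a' goto c→7
  7='ac' goto a→8
  8='aca' goto c→9
  9='acac' goto c→10
  10='acacc' goto a→11
  11='acacca' goto ·  ←P3
  12='cc' goto b→13
  13='ccb' goto b→14
  14='ccbb' goto ·  ←P4
  15='cac' goto c→16
  16='cacc' goto a→17
  17='cacca' goto ·  ←P5

BFS fail/out derivation:
  n1('b'): parent n0 fail=0; on 'b' 0 → fail=0;  out {0}∪∅={0}
  n2('c'): parent n0 fail=0; on 'c' 0 → fail=0;  out ∅∪∅=∅
  n6('a'): parent n0 fail=0; on 'a' 0 → fail=0;  out ∅∪∅=∅
  n3('ca'): parent n2 fail=0; on 'a' 0 → fail=6;  out {1}∪∅={1}
  n4('bc'): parent n1 fail=0; on 'c' 0 → fail=2;  out ∅∪∅=∅
  n7('ac'): parent n6 fail=0; on 'c' 0 → fail=2;  out ∅∪∅=∅
  n12('cc'): parent n2 fail=0; on 'c' 0 → fail=2;  out ∅∪∅=∅
  n5('bcb'): parent n4 fail=2; on 'b' 2→0 → fail=1;  out {2}∪{0}={0,2}
  n8('aca'): parent n7 fail=2; on 'a' 2 → fail=3;  out ∅∪{1}={1}
  n13('ccb'): parent n12 fail=2; on 'b' 2→0 → fail=1;  out ∅∪{0}={0}
  n15('cac'): parent n3 fail=6; on 'c' 6 → fail=7;  out ∅∪∅=∅
  n9('acac'): parent n8 fail=3; on 'c' 3 → fail=15;  out ∅∪∅=∅
  n14('ccbb'): parent n13 fail=1; on 'b' 1→0 → fail=1;  out {4}∪{0}={0,4}
  n16('cacc'): parent n15 fail=7; on 'c' 7→2 → fail=12;  out ∅∪∅=∅
  n10('acacc'): parent n9 fail=15; on 'c' 15 → fail=16;  out ∅∪∅=∅
  n17('cacca'): parent n16 fail=12; on 'a' 12→2 → fail=3;  out {5}∪{1}={1,5}
  n11('acacca'): parent n10 fail=16; on 'a' 16 → fail=17;  out {3}∪{1,5}={1,3,5}

Run:
pos 0 'c': at 2
pos 1 'a': at 3  → match P1@[0:1]
pos 2 'c': at 15
pos 3 'a': at 8 (fail-walked)  → match P1@[2:3]
pos 4 'c': at 9
pos 5 'c': at 10
pos 6 'a': at 11  → match P1@[5:6],P3@[1:6],P5@[2:6]
pos 7 'c': at 15 (fail-walked)
pos 8 'c': at 16
pos 9 'a': at 17  → match P1@[8:9],P5@[5:9]
pos 10 'c': at 15 (fail-walked)
pos 11 'c': at 16
pos 12 'a': at 17  → match P1@[11:12],P5@[8:12]
pos 13 'b': at 1 (fail-walked)  → match P0@[13:13]
pos 14 'c': at 4
pos 15 'a': at 3 (fail-walked)  → match P1@[14:15]
pos 16 'c': at 15
pos 17 'a': at 8 (fail-walked)  → match P1@[16:17]
pos 18 'c': at 9
pos 19 'a': at 8 (fail-walked)  → match P1@[18:19]
pos 20 'c': at 9
pos 21 'c': at 10
pos 22 'a': at 11  → match P1@[21:22],P3@[17:22],P5@[18:22]
pos 23 'a': at 6 (fail-walked)
pos 24 'c': at 7
pos 25 'a': at 8  → match P1@[24:25]
pos 26 'c': at 9
pos 27 'c': at 10
pos 28 'a': at 11  → match P1@[27:28],P3@[23:28],P5@[24:28]
pos 29 'b': at 1 (fail-walked)  → match P0@[29:29]
pos 30 'b': at 1 (fail-walked)  → match P0@[30:30]
pos 31 'c': at 4
pos 32 'a': at 3 (fail-walked)  → match P1@[31:32]
pos 33 'a': at 6 (fail-walked)
pos 34 'b': at 1 (fail-walked)  → match P0@[34:34]
pos 35 'c': at 4
pos 36 'b': at 5  → match P0@[36:36],P2@[34:36]
pos 37 'b': at 1 (fail-walked)  → match P0@[37:37]
pos 38 'c': at 4
pos 39 'b': at 5  → match P0@[39:39],P2@[37:39]
pos 40 'b': at 1 (fail-walked)  → match P0@[40:40]
pos 41 'b': at 1 (fail-walked)  → match P0@[41:41]
pos 42 'c': at 4
pos 43 'b': at 5  → match P0@[43:43],P2@[41:43]
pos 44 'c': at 4 (fail-walked)

Matches: [[1,1],[3,1],[6,1],[6,3],[6,5],[9,1],[9,5],[12,1],[12,5],[13,0],[15,1],[17,1],[19,1],[22,1],[22,3],[22,5],[25,1],[28,1],[28,3],[28,5],[29,0],[30,0],[32,1],[34,0],[36,0],[36,2],[37,0],[39,0],[39,2],[40,0],[41,0],[43,0],[43,2]]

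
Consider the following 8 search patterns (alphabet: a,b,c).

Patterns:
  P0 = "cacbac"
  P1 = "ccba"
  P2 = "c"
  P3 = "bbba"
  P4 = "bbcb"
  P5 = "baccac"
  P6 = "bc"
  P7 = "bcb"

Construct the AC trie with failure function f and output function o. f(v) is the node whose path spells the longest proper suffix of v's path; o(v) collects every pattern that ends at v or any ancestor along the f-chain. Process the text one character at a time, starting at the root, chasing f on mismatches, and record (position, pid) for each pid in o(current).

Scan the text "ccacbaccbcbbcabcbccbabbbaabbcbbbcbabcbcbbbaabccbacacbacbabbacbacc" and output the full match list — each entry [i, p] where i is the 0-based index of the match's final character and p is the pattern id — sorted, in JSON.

Build automaton:
Trie nodes:
  0='ε' goto b→10 c→1
  1='c' goto a→2 c→7  ←P2
  2='ca' goto c→3
  3='cac' goto b→4
  4='cacb' goto a→5
  5='cacba' goto c→6
  6='cacbac' goto ·  ←P0
  7='cc' goto b→8
  8='ccb' goto a→9
  9='ccba' goto ·  ←P1
  10='b' goto a→16 b→11 c→21
  11='bb' goto b→12 c→14
  12='bbb' goto a→13
  13='bbba' goto ·  ←P3
  14='bbc' goto b→15
  15='bbcb' goto ·  ←P4
  16='ba' goto c→17
  17='bac' goto c→18
  18='bacc' goto a→19
  19='bacca' goto c→20
  20='baccac' goto ·  ←P5
  21='bc' goto b→22  ←P6
  22='bcb' goto ·  ←P7

BFS fail/out derivation:
  fail(1) 'c': from fail(0)=0 chase 'c': 0 ⇒ 0;  out={2}∪out(0)={2}
  fail(10) 'b': from fail(0)=0 chase 'b': 0 ⇒ 0;  out=∅∪out(0)=∅
  fail(2) 'ca': from fail(1)=0 chase 'a': 0 ⇒ 0;  out=∅∪out(0)=∅
  fail(7) 'cc': from fail(1)=0 chase 'c': 0 ⇒ 1;  out=∅∪out(1)={2}
  fail(11) 'bb': from fail(10)=0 chase 'b': 0 ⇒ 10;  out=∅∪out(10)=∅
  fail(16) 'ba': from fail(10)=0 chase 'a': 0 ⇒ 0;  out=∅∪out(0)=∅
  fail(21) 'bc': from fail(10)=0 chase 'c': 0 ⇒ 1;  out={6}∪out(1)={2,6}
  fail(3) 'cac': from fail(2)=0 chase 'c': 0 ⇒ 1;  out=∅∪out(1)={2}
  fail(8) 'ccb': from fail(7)=1 chase 'b': 1→0 ⇒ 10;  out=∅∪out(10)=∅
  fail(12) 'bbb': from fail(11)=10 chase 'b': 10 ⇒ 11;  out=∅∪out(11)=∅
  fail(14) 'bbc': from fail(11)=10 chase 'c': 10 ⇒ 21;  out=∅∪out(21)={2,6}
  fail(17) 'bac': from fail(16)=0 chase 'c': 0 ⇒ 1;  out=∅∪out(1)={2}
  fail(22) 'bcb': from fail(21)=1 chase 'b': 1→0 ⇒ 10;  out={7}∪out(10)={7}
  fail(4) 'cacb': from fail(3)=1 chase 'b': 1→0 ⇒ 10;  out=∅∪out(10)=∅
  fail(9) 'ccba': from fail(8)=10 chase 'a': 10 ⇒ 16;  out={1}∪out(16)={1}
  fail(13) 'bbba': from fail(12)=11 chase 'a': 11→10 ⇒ 16;  out={3}∪out(16)={3}
  fail(15) 'bbcb': from fail(14)=21 chase 'b': 21 ⇒ 22;  out={4}∪out(22)={4,7}
  fail(18) 'bacc': from fail(17)=1 chase 'c': 1 ⇒ 7;  out=∅∪out(7)={2}
  fail(5) 'cacba': from fail(4)=10 chase 'a': 10 ⇒ 16;  out=∅∪out(16)=∅
  fail(19) 'bacca': from fail(18)=7 chase 'a': 7→1 ⇒ 2;  out=∅∪out(2)=∅
  fail(6) 'cacbac': from fail(5)=16 chase 'c': 16 ⇒ 17;  out={0}∪out(17)={0,2}
  fail(20) 'baccac': from fail(19)=2 chase 'c': 2 ⇒ 3;  out={5}∪out(3)={2,5}

Scan:
i=0 'c': node 0→1  → match P2@[0:0]
i=1 'c': node 1→7  → match P2@[1:1]
i=2 'a': node 7→2 (via fail)
i=3 'c': node 2→3  → match P2@[3:3]
i=4 'b': node 3→4
i=5 'a': node 4→5
i=6 'c': node 5→6  → match P0@[1:6],P2@[6:6]
i=7 'c': node 6→18 (via fail)  → match P2@[7:7]
i=8 'b': node 18→8 (via fail)
i=9 'c': node 8→21 (via fail)  → match P2@[9:9],P6@[8:9]
i=10 'b': node 21→22  → match P7@[8:10]
i=11 'b': node 22→11 (via fail)
i=12 'c': node 11→14  → match P2@[12:12],P6@[11:12]
i=13 'a': node 14→2 (via fail)
i=14 'b': node 2→10 (via fail)
i=15 'c': node 10→21  → match P2@[15:15],P6@[14:15]
i=16 'b': node 21→22  → match P7@[14:16]
i=17 'c': node 22→21 (via fail)  → match P2@[17:17],P6@[16:17]
i=18 'c': node 21→7 (via fail)  → match P2@[18:18]
i=19 'b': node 7→8
i=20 'a': node 8→9  → match P1@[17:20]
i=21 'b': node 9→10 (via fail)
i=22 'b': node 10→11
i=23 'b': node 11→12
i=24 'a': node 12→13  → match P3@[21:24]
i=25 'a': node 13→0 (via fail)
i=26 'b': node 0→10
i=27 'b': node 10→11
i=28 'c': node 11→14  → match P2@[28:28],P6@[27:28]
i=29 'b': node 14→15  → match P4@[26:29],P7@[27:29]
i=30 'b': node 15→11 (via fail)
i=31 'b': node 11→12
i=32 'c': node 12→14 (via fail)  → match P2@[32:32],P6@[31:32]
i=33 'b': node 14→15  → match P4@[30:33],P7@[31:33]
i=34 'a': node 15→16 (via fail)
i=35 'b': node 16→10 (via fail)
i=36 'c': node 10→21  → match P2@[36:36],P6@[35:36]
i=37 'b': node 21→22  → match P7@[35:37]
i=38 'c': node 22→21 (via fail)  → match P2@[38:38],P6@[37:38]
i=39 'b': node 21→22  → match P7@[37:39]
i=40 'b': node 22→11 (via fail)
i=41 'b': node 11→12
i=42 'a': node 12→13  → match P3@[39:42]
i=43 'a': node 13→0 (via fail)
i=44 'b': node 0→10
i=45 'c': node 10→21  → match P2@[45:45],P6@[44:45]
i=46 'c': node 21→7 (via fail)  → match P2@[46:46]
i=47 'b': node 7→8
i=48 'a': node 8→9  → match P1@[45:48]
i=49 'c': node 9→17 (via fail)  → match P2@[49:49]
i=50 'a': node 17→2 (via fail)
i=51 'c': node 2→3  → match P2@[51:51]
i=52 'b': node 3→4
i=53 'a': node 4→5
i=54 'c': node 5→6  → match P0@[49:54],P2@[54:54]
i=55 'b': node 6→10 (via fail)
i=56 'a': node 10→16
i=57 'b': node 16→10 (via fail)
i=58 'b': node 10→11
i=59 'a': node 11→16 (via fail)
i=60 'c': node 16→17  → match P2@[60:60]
i=61 'b': node 17→10 (via fail)
i=62 'a': node 10→16
i=63 'c': node 16→17  → match P2@[63:63]
i=64 'c': node 17→18  → match P2@[64:64]

Result: [[0,2],[1,2],[3,2],[6,0],[6,2],[7,2],[9,2],[9,6],[10,7],[12,2],[12,6],[15,2],[15,6],[16,7],[17,2],[17,6],[18,2],[20,1],[24,3],[28,2],[28,6],[29,4],[29,7],[32,2],[32,6],[33,4],[33,7],[36,2],[36,6],[37,7],[38,2],[38,6],[39,7],[42,3],[45,2],[45,6],[46,2],[48,1],[49,2],[51,2],[54,0],[54,2],[60,2],[63,2],[64,2]]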